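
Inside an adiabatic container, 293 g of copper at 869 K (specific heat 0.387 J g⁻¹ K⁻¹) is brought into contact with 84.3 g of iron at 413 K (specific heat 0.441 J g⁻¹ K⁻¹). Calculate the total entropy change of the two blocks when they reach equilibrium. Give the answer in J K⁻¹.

ΔS_total = 6.76 J/K

Energy balance: T_f = (m₁c₁T₁ + m₂c₂T₂)/(m₁c₁ + m₂c₂) = 756.41 K.
ΔS₁ = m₁c₁ ln(T_f/T₁) = 113.391 × ln(756.41/869) = -15.734 J/K.
ΔS₂ = m₂c₂ ln(T_f/T₂) = 37.1763 × ln(756.41/413) = 22.497 J/K.
ΔS_total = -15.734 + 22.497 = 6.76 J/K.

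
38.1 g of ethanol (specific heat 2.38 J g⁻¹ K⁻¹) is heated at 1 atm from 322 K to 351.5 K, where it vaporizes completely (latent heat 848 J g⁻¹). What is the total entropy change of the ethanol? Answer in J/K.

ΔS = 99.9 J/K

Warming step: ΔS₁ = m c ln(T_tr/T_i) = 38.1 × 2.38 × ln(351.5/322) = 7.949 J/K.
Phase change: ΔS₂ = +mL/T_tr = 38.1 × 848 / 351.5 = 91.92 J/K.
ΔS_total = (7.949) + (91.92) = 99.9 J/K.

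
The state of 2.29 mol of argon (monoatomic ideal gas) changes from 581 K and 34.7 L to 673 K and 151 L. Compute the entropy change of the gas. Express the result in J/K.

ΔS = 32.2 J/K

Entropy is a state function: ΔS = nC_V ln(T₂/T₁) + nR ln(V₂/V₁), with C_V = 3R/2 = 12.47 J mol⁻¹ K⁻¹ for a monoatomic ideal gas.
ΔS = 2.29 × [12.47 × ln(673/581) + 8.314 × ln(151/34.7)] = 32.2 J/K.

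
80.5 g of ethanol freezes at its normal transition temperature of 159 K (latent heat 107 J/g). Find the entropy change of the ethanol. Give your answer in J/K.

Heat released by the substance: Q = −mL = −80.5 × 107 = −8613.5 J.
At constant T, ΔS = Q_rev/T = −8613.5 / 159 = -54.2 J/K.

ΔS = -54.2 J/K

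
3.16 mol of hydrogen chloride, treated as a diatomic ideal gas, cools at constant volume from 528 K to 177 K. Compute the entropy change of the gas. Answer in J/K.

At constant volume, ΔS = nC_V ln(T₂/T₁) with C_V = 5R/2 = 20.79 J mol⁻¹ K⁻¹.
ΔS = 3.16 × 20.79 × ln(177/528) = -71.8 J/K.

ΔS = -71.8 J/K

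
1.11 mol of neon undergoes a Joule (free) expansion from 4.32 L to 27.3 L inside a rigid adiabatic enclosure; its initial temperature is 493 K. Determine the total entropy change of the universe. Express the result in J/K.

For an ideal gas in free expansion Q = 0 and W = 0, so T is unchanged.
Entropy is a state function; using a reversible isothermal path, ΔS_gas = nR ln(V₂/V₁) = 1.11 × 8.314 × ln(27.3/4.32) = 17 J/K.
The insulated surroundings exchange no heat, so ΔS_surr = 0 and ΔS_universe = ΔS_gas.

ΔS_universe = 17 J/K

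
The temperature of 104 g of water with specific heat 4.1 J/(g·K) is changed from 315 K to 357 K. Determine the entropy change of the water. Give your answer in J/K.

ΔS = 53.4 J/K

ΔS = ∫dQ_rev/T = m c ln(T₂/T₁) = 104 × 4.1 × ln(357/315) = 53.4 J/K.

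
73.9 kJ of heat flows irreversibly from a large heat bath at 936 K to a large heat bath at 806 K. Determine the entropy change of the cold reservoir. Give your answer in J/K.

The cold reservoir gains heat Q, so ΔS_cold = +Q/T_C = 73900/806 = 91.7 J/K.

ΔS_cold = 91.7 J/K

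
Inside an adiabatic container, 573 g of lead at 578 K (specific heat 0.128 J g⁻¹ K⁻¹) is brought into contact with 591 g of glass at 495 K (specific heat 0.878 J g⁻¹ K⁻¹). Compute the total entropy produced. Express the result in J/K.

Energy balance: T_f = (m₁c₁T₁ + m₂c₂T₂)/(m₁c₁ + m₂c₂) = 505.28 K.
ΔS₁ = m₁c₁ ln(T_f/T₁) = 73.344 × ln(505.28/578) = -9.8621 J/K.
ΔS₂ = m₂c₂ ln(T_f/T₂) = 518.898 × ln(505.28/495) = 10.665 J/K.
ΔS_total = -9.8621 + 10.665 = 0.803 J/K.

ΔS_total = 0.803 J/K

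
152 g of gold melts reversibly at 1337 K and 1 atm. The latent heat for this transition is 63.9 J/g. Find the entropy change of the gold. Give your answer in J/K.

Heat absorbed by the substance: Q = mL = 152 × 63.9 = 9712.8 J.
At constant T, ΔS = Q_rev/T = 9712.8 / 1337 = 7.26 J/K.

ΔS = 7.26 J/K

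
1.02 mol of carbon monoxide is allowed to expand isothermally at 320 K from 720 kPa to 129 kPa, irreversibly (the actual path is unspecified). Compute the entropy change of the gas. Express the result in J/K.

ΔS_gas = 14.6 J/K

Entropy is a state function, so ΔS_gas depends only on the end states.
For an isothermal ideal gas ΔS_gas = nR ln(P₁/P₂) = 1.02 × 8.314 × ln(720/129) = 14.6 J/K.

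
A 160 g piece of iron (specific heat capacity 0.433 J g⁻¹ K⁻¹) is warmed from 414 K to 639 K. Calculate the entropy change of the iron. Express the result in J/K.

ΔS = 30.1 J/K

ΔS = ∫dQ_rev/T = m c ln(T₂/T₁) = 160 × 0.433 × ln(639/414) = 30.1 J/K.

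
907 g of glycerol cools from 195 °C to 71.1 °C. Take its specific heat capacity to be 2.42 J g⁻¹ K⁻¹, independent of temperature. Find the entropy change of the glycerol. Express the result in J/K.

ΔS = -675 J/K

In kelvin: T₁ = 468.15 K, T₂ = 344.25 K. ΔS = ∫dQ_rev/T = m c ln(T₂/T₁) = 907 × 2.42 × ln(344.25/468.15) = -675 J/K.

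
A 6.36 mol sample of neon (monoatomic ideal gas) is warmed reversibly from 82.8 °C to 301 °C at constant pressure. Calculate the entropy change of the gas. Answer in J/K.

ΔS = 63.2 J/K

In kelvin: T₁ = 355.95 K, T₂ = 574.15 K. At constant pressure, ΔS = nC_p ln(T₂/T₁) with C_p = 5R/2 = 20.79 J mol⁻¹ K⁻¹.
ΔS = 6.36 × 20.79 × ln(574.15/355.95) = 63.2 J/K.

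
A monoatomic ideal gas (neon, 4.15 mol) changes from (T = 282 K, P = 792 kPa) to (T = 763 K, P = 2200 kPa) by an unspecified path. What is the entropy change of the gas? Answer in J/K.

ΔS = 50.6 J/K

ΔS = nC_p ln(T₂/T₁) − nR ln(P₂/P₁), with C_p = 5R/2 = 20.79 J mol⁻¹ K⁻¹ for a monoatomic ideal gas.
ΔS = 4.15 × [20.79 × ln(763/282) − 8.314 × ln(2200/792)] = 50.6 J/K.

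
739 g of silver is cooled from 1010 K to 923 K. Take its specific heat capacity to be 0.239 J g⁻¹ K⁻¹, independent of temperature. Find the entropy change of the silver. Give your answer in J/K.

ΔS = ∫dQ_rev/T = m c ln(T₂/T₁) = 739 × 0.239 × ln(923/1010) = -15.9 J/K.

ΔS = -15.9 J/K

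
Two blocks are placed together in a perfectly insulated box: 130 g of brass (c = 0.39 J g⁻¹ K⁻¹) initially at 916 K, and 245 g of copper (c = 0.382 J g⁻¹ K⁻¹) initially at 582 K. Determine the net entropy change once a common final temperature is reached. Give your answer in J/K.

Energy balance: T_f = (m₁c₁T₁ + m₂c₂T₂)/(m₁c₁ + m₂c₂) = 699.36 K.
ΔS₁ = m₁c₁ ln(T_f/T₁) = 50.7 × ln(699.36/916) = -13.68 J/K.
ΔS₂ = m₂c₂ ln(T_f/T₂) = 93.59 × ln(699.36/582) = 17.19 J/K.
ΔS_total = -13.68 + 17.19 = 3.51 J/K.

ΔS_total = 3.51 J/K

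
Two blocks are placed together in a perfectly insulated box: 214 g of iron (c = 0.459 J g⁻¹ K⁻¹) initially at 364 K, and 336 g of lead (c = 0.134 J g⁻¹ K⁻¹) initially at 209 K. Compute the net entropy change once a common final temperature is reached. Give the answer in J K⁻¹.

ΔS_total = 4.4 J/K

Energy balance: T_f = (m₁c₁T₁ + m₂c₂T₂)/(m₁c₁ + m₂c₂) = 315.28 K.
ΔS₁ = m₁c₁ ln(T_f/T₁) = 98.226 × ln(315.28/364) = -14.11 J/K.
ΔS₂ = m₂c₂ ln(T_f/T₂) = 45.024 × ln(315.28/209) = 18.51 J/K.
ΔS_total = -14.11 + 18.51 = 4.4 J/K.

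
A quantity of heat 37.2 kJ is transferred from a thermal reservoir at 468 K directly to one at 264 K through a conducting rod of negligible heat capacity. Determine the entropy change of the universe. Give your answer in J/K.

ΔS_hot = −Q/T_H = −37200/468 = -79.49 J/K and ΔS_cold = +Q/T_C = 37200/264 = 140.9 J/K.
ΔS_total = -79.49 + 140.9 = 61.4 J/K, positive as the second law requires.

ΔS_total = 61.4 J/K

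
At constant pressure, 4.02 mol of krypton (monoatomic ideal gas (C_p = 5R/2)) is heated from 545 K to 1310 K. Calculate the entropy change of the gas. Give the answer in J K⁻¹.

ΔS = 73.3 J/K

At constant pressure, ΔS = nC_p ln(T₂/T₁) with C_p = 5R/2 = 20.79 J mol⁻¹ K⁻¹.
ΔS = 4.02 × 20.79 × ln(1310/545) = 73.3 J/K.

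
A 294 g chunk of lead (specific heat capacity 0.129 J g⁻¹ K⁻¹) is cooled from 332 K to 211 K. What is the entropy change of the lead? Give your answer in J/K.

ΔS = -17.2 J/K

ΔS = ∫dQ_rev/T = m c ln(T₂/T₁) = 294 × 0.129 × ln(211/332) = -17.2 J/K.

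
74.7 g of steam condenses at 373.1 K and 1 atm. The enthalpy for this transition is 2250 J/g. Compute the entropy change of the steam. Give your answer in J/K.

ΔS = -450 J/K

Heat released by the substance: Q = −mL = −74.7 × 2250 = −168075 J.
At constant T, ΔS = Q_rev/T = −168075 / 373.1 = -450 J/K.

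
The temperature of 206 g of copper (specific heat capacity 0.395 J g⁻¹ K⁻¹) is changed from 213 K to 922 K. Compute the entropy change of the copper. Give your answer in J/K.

ΔS = 119 J/K

ΔS = ∫dQ_rev/T = m c ln(T₂/T₁) = 206 × 0.395 × ln(922/213) = 119 J/K.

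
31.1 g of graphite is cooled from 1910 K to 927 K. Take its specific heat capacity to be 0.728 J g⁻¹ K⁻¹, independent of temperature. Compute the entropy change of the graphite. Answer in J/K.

ΔS = -16.4 J/K

ΔS = ∫dQ_rev/T = m c ln(T₂/T₁) = 31.1 × 0.728 × ln(927/1910) = -16.4 J/K.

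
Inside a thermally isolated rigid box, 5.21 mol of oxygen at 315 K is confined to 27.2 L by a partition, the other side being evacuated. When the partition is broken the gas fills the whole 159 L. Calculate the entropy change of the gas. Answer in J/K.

For an ideal gas in free expansion Q = 0 and W = 0, so T is unchanged.
Entropy is a state function; using a reversible isothermal path, ΔS_gas = nR ln(V₂/V₁) = 5.21 × 8.314 × ln(159/27.2) = 76.5 J/K.

ΔS_gas = 76.5 J/K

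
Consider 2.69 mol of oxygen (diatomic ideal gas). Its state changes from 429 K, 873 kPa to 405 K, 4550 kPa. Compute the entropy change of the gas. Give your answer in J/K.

ΔS = -41.4 J/K

ΔS = nC_p ln(T₂/T₁) − nR ln(P₂/P₁), with C_p = 7R/2 = 29.1 J mol⁻¹ K⁻¹ for a diatomic ideal gas.
ΔS = 2.69 × [29.1 × ln(405/429) − 8.314 × ln(4550/873)] = -41.4 J/K.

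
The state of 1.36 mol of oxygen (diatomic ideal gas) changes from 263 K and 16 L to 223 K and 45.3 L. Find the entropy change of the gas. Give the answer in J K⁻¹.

Entropy is a state function: ΔS = nC_V ln(T₂/T₁) + nR ln(V₂/V₁), with C_V = 5R/2 = 20.79 J mol⁻¹ K⁻¹ for a diatomic ideal gas.
ΔS = 1.36 × [20.79 × ln(223/263) + 8.314 × ln(45.3/16)] = 7.1 J/K.

ΔS = 7.1 J/K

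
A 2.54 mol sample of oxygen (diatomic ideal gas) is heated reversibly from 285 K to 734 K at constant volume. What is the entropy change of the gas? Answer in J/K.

ΔS = 49.9 J/K

At constant volume, ΔS = nC_V ln(T₂/T₁) with C_V = 5R/2 = 20.79 J mol⁻¹ K⁻¹.
ΔS = 2.54 × 20.79 × ln(734/285) = 49.9 J/K.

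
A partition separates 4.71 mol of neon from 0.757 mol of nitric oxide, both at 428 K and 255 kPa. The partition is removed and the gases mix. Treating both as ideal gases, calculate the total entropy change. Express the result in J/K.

ΔS_mix = 18.3 J/K

Mole fractions: x_A = 4.71/5.47 = 0.862, x_B = 0.138.
ΔS_mix = −R(n_A ln x_A + n_B ln x_B) = −8.314 × (4.71 ln 0.862 + 0.757 ln 0.138) = 18.3 J/K.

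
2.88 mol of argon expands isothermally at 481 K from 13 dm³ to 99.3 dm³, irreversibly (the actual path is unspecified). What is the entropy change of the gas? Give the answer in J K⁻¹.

Entropy is a state function, so ΔS_gas depends only on the end states.
For an isothermal ideal gas ΔS_gas = nR ln(V₂/V₁) = 2.88 × 8.314 × ln(99.3/13) = 48.7 J/K.

ΔS_gas = 48.7 J/K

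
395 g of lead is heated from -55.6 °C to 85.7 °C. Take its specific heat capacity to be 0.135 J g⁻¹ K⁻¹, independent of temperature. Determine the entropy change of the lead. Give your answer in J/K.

ΔS = 26.7 J/K

In kelvin: T₁ = 217.55 K, T₂ = 358.85 K. ΔS = ∫dQ_rev/T = m c ln(T₂/T₁) = 395 × 0.135 × ln(358.85/217.55) = 26.7 J/K.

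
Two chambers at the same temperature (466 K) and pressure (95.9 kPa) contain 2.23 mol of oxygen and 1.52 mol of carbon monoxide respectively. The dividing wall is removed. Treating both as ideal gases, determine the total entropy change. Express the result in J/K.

ΔS_mix = 21 J/K

Mole fractions: x_A = 2.23/3.75 = 0.595, x_B = 0.405.
ΔS_mix = −R(n_A ln x_A + n_B ln x_B) = −8.314 × (2.23 ln 0.595 + 1.52 ln 0.405) = 21 J/K.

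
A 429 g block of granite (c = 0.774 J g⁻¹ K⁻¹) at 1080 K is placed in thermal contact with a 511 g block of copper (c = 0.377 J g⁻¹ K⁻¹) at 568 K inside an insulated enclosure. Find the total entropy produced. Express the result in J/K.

Energy balance: T_f = (m₁c₁T₁ + m₂c₂T₂)/(m₁c₁ + m₂c₂) = 892.01 K.
ΔS₁ = m₁c₁ ln(T_f/T₁) = 332.046 × ln(892.01/1080) = -63.5 J/K.
ΔS₂ = m₂c₂ ln(T_f/T₂) = 192.647 × ln(892.01/568) = 86.95 J/K.
ΔS_total = -63.5 + 86.95 = 23.5 J/K.

ΔS_total = 23.5 J/K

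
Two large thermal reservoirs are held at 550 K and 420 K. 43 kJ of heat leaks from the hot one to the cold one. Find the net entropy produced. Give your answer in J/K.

ΔS_hot = −Q/T_H = −43000/550 = -78.18 J/K and ΔS_cold = +Q/T_C = 43000/420 = 102.4 J/K.
ΔS_total = -78.18 + 102.4 = 24.2 J/K, positive as the second law requires.

ΔS_total = 24.2 J/K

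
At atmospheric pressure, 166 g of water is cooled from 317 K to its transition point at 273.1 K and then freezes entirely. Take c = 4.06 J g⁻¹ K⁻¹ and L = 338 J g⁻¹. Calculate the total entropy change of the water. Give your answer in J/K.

ΔS = -306 J/K

Cooling step: ΔS₁ = m c ln(T_tr/T_i) = 166 × 4.06 × ln(273.1/317) = -100.5 J/K.
Phase change: ΔS₂ = −mL/T_tr = −166 × 338 / 273.1 = -205.4 J/K.
ΔS_total = (-100.5) + (-205.4) = -306 J/K.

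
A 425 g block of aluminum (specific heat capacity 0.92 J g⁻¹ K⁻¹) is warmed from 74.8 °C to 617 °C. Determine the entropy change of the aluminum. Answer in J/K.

In kelvin: T₁ = 347.95 K, T₂ = 890.15 K. ΔS = ∫dQ_rev/T = m c ln(T₂/T₁) = 425 × 0.92 × ln(890.15/347.95) = 367 J/K.

ΔS = 367 J/K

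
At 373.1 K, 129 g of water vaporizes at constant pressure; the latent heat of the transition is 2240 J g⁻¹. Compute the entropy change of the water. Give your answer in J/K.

ΔS = 774 J/K

Heat absorbed by the substance: Q = mL = 129 × 2240 = 288960 J.
At constant T, ΔS = Q_rev/T = 288960 / 373.1 = 774 J/K.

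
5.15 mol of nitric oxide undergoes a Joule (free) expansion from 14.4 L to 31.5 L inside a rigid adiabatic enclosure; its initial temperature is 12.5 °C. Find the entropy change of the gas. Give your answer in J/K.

ΔS_gas = 33.5 J/K

No heat is exchanged and no work is done, so the ideal-gas temperature stays constant.
Entropy is a state function; using a reversible isothermal path, ΔS_gas = nR ln(V₂/V₁) = 5.15 × 8.314 × ln(31.5/14.4) = 33.5 J/K.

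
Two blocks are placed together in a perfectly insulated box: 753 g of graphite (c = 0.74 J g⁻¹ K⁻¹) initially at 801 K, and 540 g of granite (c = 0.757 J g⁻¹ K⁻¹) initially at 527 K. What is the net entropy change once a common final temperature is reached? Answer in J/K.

Energy balance: T_f = (m₁c₁T₁ + m₂c₂T₂)/(m₁c₁ + m₂c₂) = 685.05 K.
ΔS₁ = m₁c₁ ln(T_f/T₁) = 557.22 × ln(685.05/801) = -87.13 J/K.
ΔS₂ = m₂c₂ ln(T_f/T₂) = 408.78 × ln(685.05/527) = 107.2 J/K.
ΔS_total = -87.13 + 107.2 = 20.1 J/K.

ΔS_total = 20.1 J/K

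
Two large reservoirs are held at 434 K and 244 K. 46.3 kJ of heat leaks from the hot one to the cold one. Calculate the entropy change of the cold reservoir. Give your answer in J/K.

ΔS_cold = 190 J/K

The cold reservoir gains heat Q, so ΔS_cold = +Q/T_C = 46300/244 = 190 J/K.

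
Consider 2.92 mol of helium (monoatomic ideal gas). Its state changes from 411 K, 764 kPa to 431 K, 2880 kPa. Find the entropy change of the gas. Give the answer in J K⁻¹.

ΔS = nC_p ln(T₂/T₁) − nR ln(P₂/P₁), with C_p = 5R/2 = 20.79 J mol⁻¹ K⁻¹ for a monoatomic ideal gas.
ΔS = 2.92 × [20.79 × ln(431/411) − 8.314 × ln(2880/764)] = -29.3 J/K.

ΔS = -29.3 J/K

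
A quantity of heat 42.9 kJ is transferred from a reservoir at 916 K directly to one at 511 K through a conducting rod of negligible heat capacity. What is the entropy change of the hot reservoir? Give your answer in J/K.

The hot reservoir loses heat Q, so ΔS_hot = −Q/T_H = −42900/916 = -46.8 J/K.

ΔS_hot = -46.8 J/K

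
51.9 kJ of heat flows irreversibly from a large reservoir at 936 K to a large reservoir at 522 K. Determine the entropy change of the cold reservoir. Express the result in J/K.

The cold reservoir gains heat Q, so ΔS_cold = +Q/T_C = 51900/522 = 99.4 J/K.

ΔS_cold = 99.4 J/K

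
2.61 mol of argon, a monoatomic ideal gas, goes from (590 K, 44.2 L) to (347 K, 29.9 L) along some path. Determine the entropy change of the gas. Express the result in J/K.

Entropy is a state function: ΔS = nC_V ln(T₂/T₁) + nR ln(V₂/V₁), with C_V = 3R/2 = 12.47 J mol⁻¹ K⁻¹ for a monoatomic ideal gas.
ΔS = 2.61 × [12.47 × ln(347/590) + 8.314 × ln(29.9/44.2)] = -25.8 J/K.

ΔS = -25.8 J/K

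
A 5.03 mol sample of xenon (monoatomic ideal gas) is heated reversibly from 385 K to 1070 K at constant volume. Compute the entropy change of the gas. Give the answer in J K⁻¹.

ΔS = 64.1 J/K

At constant volume, ΔS = nC_V ln(T₂/T₁) with C_V = 3R/2 = 12.47 J mol⁻¹ K⁻¹.
ΔS = 5.03 × 12.47 × ln(1070/385) = 64.1 J/K.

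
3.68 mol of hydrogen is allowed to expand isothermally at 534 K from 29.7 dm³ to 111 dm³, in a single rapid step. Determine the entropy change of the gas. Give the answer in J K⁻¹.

ΔS_gas = 40.3 J/K

Entropy is a state function, so ΔS_gas depends only on the end states.
For an isothermal ideal gas ΔS_gas = nR ln(V₂/V₁) = 3.68 × 8.314 × ln(111/29.7) = 40.3 J/K.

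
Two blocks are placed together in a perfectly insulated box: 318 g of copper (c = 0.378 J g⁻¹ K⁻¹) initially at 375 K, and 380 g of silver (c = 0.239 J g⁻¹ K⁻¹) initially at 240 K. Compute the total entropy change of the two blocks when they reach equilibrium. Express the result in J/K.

Energy balance: T_f = (m₁c₁T₁ + m₂c₂T₂)/(m₁c₁ + m₂c₂) = 316.9 K.
ΔS₁ = m₁c₁ ln(T_f/T₁) = 120.204 × ln(316.9/375) = -20.235 J/K.
ΔS₂ = m₂c₂ ln(T_f/T₂) = 90.82 × ln(316.9/240) = 25.243 J/K.
ΔS_total = -20.235 + 25.243 = 5.01 J/K.

ΔS_total = 5.01 J/K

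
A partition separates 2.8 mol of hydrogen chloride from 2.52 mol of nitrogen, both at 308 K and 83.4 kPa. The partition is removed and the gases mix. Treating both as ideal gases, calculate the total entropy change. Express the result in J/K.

ΔS_mix = 30.6 J/K

Mole fractions: x_A = 2.8/5.32 = 0.526, x_B = 0.474.
ΔS_mix = −R(n_A ln x_A + n_B ln x_B) = −8.314 × (2.8 ln 0.526 + 2.52 ln 0.474) = 30.6 J/K.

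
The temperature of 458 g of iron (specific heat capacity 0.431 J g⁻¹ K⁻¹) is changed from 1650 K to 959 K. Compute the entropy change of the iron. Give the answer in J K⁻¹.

ΔS = -107 J/K

ΔS = ∫dQ_rev/T = m c ln(T₂/T₁) = 458 × 0.431 × ln(959/1650) = -107 J/K.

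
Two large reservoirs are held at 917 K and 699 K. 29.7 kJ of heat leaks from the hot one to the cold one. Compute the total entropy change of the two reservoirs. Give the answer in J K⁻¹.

ΔS_total = 10.1 J/K

ΔS_hot = −Q/T_H = −29700/917 = -32.39 J/K and ΔS_cold = +Q/T_C = 29700/699 = 42.49 J/K.
ΔS_total = -32.39 + 42.49 = 10.1 J/K, positive as the second law requires.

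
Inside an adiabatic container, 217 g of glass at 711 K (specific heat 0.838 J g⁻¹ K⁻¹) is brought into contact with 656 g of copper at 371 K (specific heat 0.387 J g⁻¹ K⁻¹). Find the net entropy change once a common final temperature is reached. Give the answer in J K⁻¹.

Energy balance: T_f = (m₁c₁T₁ + m₂c₂T₂)/(m₁c₁ + m₂c₂) = 512.9 K.
ΔS₁ = m₁c₁ ln(T_f/T₁) = 181.846 × ln(512.9/711) = -59.39 J/K.
ΔS₂ = m₂c₂ ln(T_f/T₂) = 253.872 × ln(512.9/371) = 82.22 J/K.
ΔS_total = -59.39 + 82.22 = 22.8 J/K.

ΔS_total = 22.8 J/K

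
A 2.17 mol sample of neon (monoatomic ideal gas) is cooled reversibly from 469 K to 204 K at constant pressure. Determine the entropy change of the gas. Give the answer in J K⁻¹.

At constant pressure, ΔS = nC_p ln(T₂/T₁) with C_p = 5R/2 = 20.79 J mol⁻¹ K⁻¹.
ΔS = 2.17 × 20.79 × ln(204/469) = -37.5 J/K.

ΔS = -37.5 J/K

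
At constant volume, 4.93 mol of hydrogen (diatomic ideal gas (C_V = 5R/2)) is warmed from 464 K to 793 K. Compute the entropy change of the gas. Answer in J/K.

At constant volume, ΔS = nC_V ln(T₂/T₁) with C_V = 5R/2 = 20.79 J mol⁻¹ K⁻¹.
ΔS = 4.93 × 20.79 × ln(793/464) = 54.9 J/K.

ΔS = 54.9 J/K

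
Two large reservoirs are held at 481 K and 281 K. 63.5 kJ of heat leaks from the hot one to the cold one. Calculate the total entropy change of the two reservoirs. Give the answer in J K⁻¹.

ΔS_total = 94 J/K

ΔS_hot = −Q/T_H = −63500/481 = -132 J/K and ΔS_cold = +Q/T_C = 63500/281 = 226 J/K.
ΔS_total = -132 + 226 = 94 J/K, positive as the second law requires.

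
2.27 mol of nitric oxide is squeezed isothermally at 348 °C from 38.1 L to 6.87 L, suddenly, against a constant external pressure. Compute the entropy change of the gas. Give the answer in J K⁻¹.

ΔS_gas = -32.3 J/K

Entropy is a state function, so ΔS_gas depends only on the end states.
For an isothermal ideal gas ΔS_gas = nR ln(V₂/V₁) = 2.27 × 8.314 × ln(6.87/38.1) = -32.3 J/K.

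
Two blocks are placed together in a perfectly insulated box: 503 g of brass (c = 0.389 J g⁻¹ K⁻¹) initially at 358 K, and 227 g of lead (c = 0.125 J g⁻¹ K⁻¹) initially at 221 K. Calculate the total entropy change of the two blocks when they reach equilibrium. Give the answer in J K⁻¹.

ΔS_total = 2.56 J/K

Energy balance: T_f = (m₁c₁T₁ + m₂c₂T₂)/(m₁c₁ + m₂c₂) = 340.65 K.
ΔS₁ = m₁c₁ ln(T_f/T₁) = 195.667 × ln(340.65/358) = -9.721 J/K.
ΔS₂ = m₂c₂ ln(T_f/T₂) = 28.375 × ln(340.65/221) = 12.28 J/K.
ΔS_total = -9.721 + 12.28 = 2.56 J/K.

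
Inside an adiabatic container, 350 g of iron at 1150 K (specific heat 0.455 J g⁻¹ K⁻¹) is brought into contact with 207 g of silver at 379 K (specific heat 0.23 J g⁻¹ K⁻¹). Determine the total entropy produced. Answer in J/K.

Energy balance: T_f = (m₁c₁T₁ + m₂c₂T₂)/(m₁c₁ + m₂c₂) = 972.55 K.
ΔS₁ = m₁c₁ ln(T_f/T₁) = 159.25 × ln(972.55/1150) = -26.69 J/K.
ΔS₂ = m₂c₂ ln(T_f/T₂) = 47.61 × ln(972.55/379) = 44.87 J/K.
ΔS_total = -26.69 + 44.87 = 18.2 J/K.

ΔS_total = 18.2 J/K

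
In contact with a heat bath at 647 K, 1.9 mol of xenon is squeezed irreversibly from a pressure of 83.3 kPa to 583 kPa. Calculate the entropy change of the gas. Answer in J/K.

ΔS_gas = -30.7 J/K

Entropy is a state function, so ΔS_gas depends only on the end states.
For an isothermal ideal gas ΔS_gas = nR ln(P₁/P₂) = 1.9 × 8.314 × ln(83.3/583) = -30.7 J/K.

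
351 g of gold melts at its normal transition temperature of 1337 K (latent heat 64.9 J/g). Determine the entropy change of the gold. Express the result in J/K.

ΔS = 17 J/K

Heat absorbed by the substance: Q = mL = 351 × 64.9 = 22779.9 J.
At constant T, ΔS = Q_rev/T = 22779.9 / 1337 = 17 J/K.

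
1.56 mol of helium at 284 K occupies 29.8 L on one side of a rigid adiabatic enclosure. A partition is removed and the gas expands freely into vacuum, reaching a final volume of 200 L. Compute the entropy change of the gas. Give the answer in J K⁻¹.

For an ideal gas in free expansion Q = 0 and W = 0, so T is unchanged.
Entropy is a state function; using a reversible isothermal path, ΔS_gas = nR ln(V₂/V₁) = 1.56 × 8.314 × ln(200/29.8) = 24.7 J/K.

ΔS_gas = 24.7 J/K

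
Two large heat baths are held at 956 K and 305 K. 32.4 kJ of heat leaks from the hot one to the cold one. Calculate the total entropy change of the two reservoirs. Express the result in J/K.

ΔS_total = 72.3 J/K

ΔS_hot = −Q/T_H = −32400/956 = -33.89 J/K and ΔS_cold = +Q/T_C = 32400/305 = 106.2 J/K.
ΔS_total = -33.89 + 106.2 = 72.3 J/K, positive as the second law requires.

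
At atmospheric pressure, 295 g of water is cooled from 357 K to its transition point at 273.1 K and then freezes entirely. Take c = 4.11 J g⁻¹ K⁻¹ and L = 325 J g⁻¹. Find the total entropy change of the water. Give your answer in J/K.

ΔS = -676 J/K

Cooling step: ΔS₁ = m c ln(T_tr/T_i) = 295 × 4.11 × ln(273.1/357) = -324.8 J/K.
Phase change: ΔS₂ = −mL/T_tr = −295 × 325 / 273.1 = -351.1 J/K.
ΔS_total = (-324.8) + (-351.1) = -676 J/K.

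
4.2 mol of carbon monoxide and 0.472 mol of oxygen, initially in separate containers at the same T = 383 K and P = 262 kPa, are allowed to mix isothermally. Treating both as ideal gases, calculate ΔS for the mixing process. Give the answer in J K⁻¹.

Mole fractions: x_A = 4.2/4.67 = 0.899, x_B = 0.101.
ΔS_mix = −R(n_A ln x_A + n_B ln x_B) = −8.314 × (4.2 ln 0.899 + 0.472 ln 0.101) = 12.7 J/K.

ΔS_mix = 12.7 J/K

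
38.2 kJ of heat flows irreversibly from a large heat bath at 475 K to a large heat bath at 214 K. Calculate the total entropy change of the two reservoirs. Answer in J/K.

ΔS_total = 98.1 J/K

ΔS_hot = −Q/T_H = −38200/475 = -80.42 J/K and ΔS_cold = +Q/T_C = 38200/214 = 178.5 J/K.
ΔS_total = -80.42 + 178.5 = 98.1 J/K, positive as the second law requires.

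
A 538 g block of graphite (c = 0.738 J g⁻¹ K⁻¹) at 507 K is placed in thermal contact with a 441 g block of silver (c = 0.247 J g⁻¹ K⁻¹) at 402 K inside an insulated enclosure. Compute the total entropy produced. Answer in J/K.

Energy balance: T_f = (m₁c₁T₁ + m₂c₂T₂)/(m₁c₁ + m₂c₂) = 484.4 K.
ΔS₁ = m₁c₁ ln(T_f/T₁) = 397.044 × ln(484.4/507) = -18.11 J/K.
ΔS₂ = m₂c₂ ln(T_f/T₂) = 108.927 × ln(484.4/402) = 20.31 J/K.
ΔS_total = -18.11 + 20.31 = 2.2 J/K.

ΔS_total = 2.2 J/K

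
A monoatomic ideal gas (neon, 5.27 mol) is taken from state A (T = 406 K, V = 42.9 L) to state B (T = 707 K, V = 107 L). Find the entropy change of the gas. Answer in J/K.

Entropy is a state function: ΔS = nC_V ln(T₂/T₁) + nR ln(V₂/V₁), with C_V = 3R/2 = 12.47 J mol⁻¹ K⁻¹ for a monoatomic ideal gas.
ΔS = 5.27 × [12.47 × ln(707/406) + 8.314 × ln(107/42.9)] = 76.5 J/K.

ΔS = 76.5 J/K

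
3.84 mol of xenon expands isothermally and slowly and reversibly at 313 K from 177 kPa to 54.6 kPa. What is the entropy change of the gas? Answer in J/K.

For an isothermal ideal gas ΔS_gas = nR ln(P₁/P₂) = 3.84 × 8.314 × ln(177/54.6) = 37.5 J/K.

ΔS_gas = 37.5 J/K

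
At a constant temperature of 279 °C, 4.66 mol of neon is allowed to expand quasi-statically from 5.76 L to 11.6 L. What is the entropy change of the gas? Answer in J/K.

ΔS_gas = 27.1 J/K

For an isothermal ideal gas ΔS_gas = nR ln(V₂/V₁) = 4.66 × 8.314 × ln(11.6/5.76) = 27.1 J/K.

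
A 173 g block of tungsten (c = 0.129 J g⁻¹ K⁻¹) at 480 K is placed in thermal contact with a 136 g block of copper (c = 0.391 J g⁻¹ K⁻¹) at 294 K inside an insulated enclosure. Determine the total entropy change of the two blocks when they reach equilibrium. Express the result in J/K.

Energy balance: T_f = (m₁c₁T₁ + m₂c₂T₂)/(m₁c₁ + m₂c₂) = 348.98 K.
ΔS₁ = m₁c₁ ln(T_f/T₁) = 22.317 × ln(348.98/480) = -7.114 J/K.
ΔS₂ = m₂c₂ ln(T_f/T₂) = 53.176 × ln(348.98/294) = 9.117 J/K.
ΔS_total = -7.114 + 9.117 = 2 J/K.

ΔS_total = 2 J/K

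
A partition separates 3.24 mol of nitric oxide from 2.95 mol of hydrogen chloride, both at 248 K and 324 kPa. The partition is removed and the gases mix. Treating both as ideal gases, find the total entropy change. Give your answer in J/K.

ΔS_mix = 35.6 J/K

Mole fractions: x_A = 3.24/6.19 = 0.523, x_B = 0.477.
ΔS_mix = −R(n_A ln x_A + n_B ln x_B) = −8.314 × (3.24 ln 0.523 + 2.95 ln 0.477) = 35.6 J/K.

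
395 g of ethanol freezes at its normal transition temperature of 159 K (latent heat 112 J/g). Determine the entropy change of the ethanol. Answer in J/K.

Heat released by the substance: Q = −mL = −395 × 112 = −44240 J.
At constant T, ΔS = Q_rev/T = −44240 / 159 = -278 J/K.

ΔS = -278 J/K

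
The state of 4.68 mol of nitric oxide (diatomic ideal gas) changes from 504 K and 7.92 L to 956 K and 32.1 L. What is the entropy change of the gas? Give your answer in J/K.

Entropy is a state function: ΔS = nC_V ln(T₂/T₁) + nR ln(V₂/V₁), with C_V = 5R/2 = 20.79 J mol⁻¹ K⁻¹ for a diatomic ideal gas.
ΔS = 4.68 × [20.79 × ln(956/504) + 8.314 × ln(32.1/7.92)] = 117 J/K.

ΔS = 117 J/K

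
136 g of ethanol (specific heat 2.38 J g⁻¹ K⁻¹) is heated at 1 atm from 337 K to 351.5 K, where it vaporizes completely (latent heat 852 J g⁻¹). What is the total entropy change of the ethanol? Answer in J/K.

Warming step: ΔS₁ = m c ln(T_tr/T_i) = 136 × 2.38 × ln(351.5/337) = 13.64 J/K.
Phase change: ΔS₂ = +mL/T_tr = 136 × 852 / 351.5 = 329.7 J/K.
ΔS_total = (13.64) + (329.7) = 343 J/K.

ΔS = 343 J/K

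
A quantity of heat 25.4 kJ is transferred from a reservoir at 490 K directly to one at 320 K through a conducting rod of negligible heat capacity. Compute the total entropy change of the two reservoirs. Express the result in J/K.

ΔS_hot = −Q/T_H = −25400/490 = -51.84 J/K and ΔS_cold = +Q/T_C = 25400/320 = 79.38 J/K.
ΔS_total = -51.84 + 79.38 = 27.5 J/K, positive as the second law requires.

ΔS_total = 27.5 J/K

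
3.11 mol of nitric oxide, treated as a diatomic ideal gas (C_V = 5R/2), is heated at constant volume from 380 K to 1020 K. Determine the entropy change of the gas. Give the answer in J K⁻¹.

ΔS = 63.8 J/K

At constant volume, ΔS = nC_V ln(T₂/T₁) with C_V = 5R/2 = 20.79 J mol⁻¹ K⁻¹.
ΔS = 3.11 × 20.79 × ln(1020/380) = 63.8 J/K.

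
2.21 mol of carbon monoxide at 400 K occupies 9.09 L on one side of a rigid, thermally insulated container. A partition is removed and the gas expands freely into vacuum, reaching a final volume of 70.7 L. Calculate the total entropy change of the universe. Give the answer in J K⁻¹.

No heat is exchanged and no work is done, so the ideal-gas temperature stays constant.
Entropy is a state function; using a reversible isothermal path, ΔS_gas = nR ln(V₂/V₁) = 2.21 × 8.314 × ln(70.7/9.09) = 37.7 J/K.
The insulated surroundings exchange no heat, so ΔS_surr = 0 and ΔS_universe = ΔS_gas.

ΔS_universe = 37.7 J/K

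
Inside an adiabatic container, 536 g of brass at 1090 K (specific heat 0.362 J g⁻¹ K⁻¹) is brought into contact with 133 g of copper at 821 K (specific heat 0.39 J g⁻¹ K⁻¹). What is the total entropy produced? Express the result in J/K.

ΔS_total = 1.55 J/K

Energy balance: T_f = (m₁c₁T₁ + m₂c₂T₂)/(m₁c₁ + m₂c₂) = 1033.3 K.
ΔS₁ = m₁c₁ ln(T_f/T₁) = 194.032 × ln(1033.3/1090) = -10.373 J/K.
ΔS₂ = m₂c₂ ln(T_f/T₂) = 51.87 × ln(1033.3/821) = 11.927 J/K.
ΔS_total = -10.373 + 11.927 = 1.55 J/K.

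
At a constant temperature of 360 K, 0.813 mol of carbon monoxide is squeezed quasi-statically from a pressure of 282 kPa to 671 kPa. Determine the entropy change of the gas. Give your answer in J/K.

ΔS_gas = -5.86 J/K

For an isothermal ideal gas ΔS_gas = nR ln(P₁/P₂) = 0.813 × 8.314 × ln(282/671) = -5.86 J/K.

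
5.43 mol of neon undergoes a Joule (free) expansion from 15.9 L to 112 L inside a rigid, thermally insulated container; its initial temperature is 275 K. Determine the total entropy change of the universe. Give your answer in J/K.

ΔS_universe = 88.1 J/K

For an ideal gas in free expansion Q = 0 and W = 0, so T is unchanged.
Entropy is a state function; using a reversible isothermal path, ΔS_gas = nR ln(V₂/V₁) = 5.43 × 8.314 × ln(112/15.9) = 88.1 J/K.
The insulated surroundings exchange no heat, so ΔS_surr = 0 and ΔS_universe = ΔS_gas.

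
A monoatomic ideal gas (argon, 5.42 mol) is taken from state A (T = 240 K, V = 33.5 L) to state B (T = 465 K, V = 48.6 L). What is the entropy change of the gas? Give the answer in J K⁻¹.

Entropy is a state function: ΔS = nC_V ln(T₂/T₁) + nR ln(V₂/V₁), with C_V = 3R/2 = 12.47 J mol⁻¹ K⁻¹ for a monoatomic ideal gas.
ΔS = 5.42 × [12.47 × ln(465/240) + 8.314 × ln(48.6/33.5)] = 61.5 J/K.

ΔS = 61.5 J/K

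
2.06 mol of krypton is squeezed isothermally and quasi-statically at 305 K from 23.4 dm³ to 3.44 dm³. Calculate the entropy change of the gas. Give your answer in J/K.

For an isothermal ideal gas ΔS_gas = nR ln(V₂/V₁) = 2.06 × 8.314 × ln(3.44/23.4) = -32.8 J/K.

ΔS_gas = -32.8 J/K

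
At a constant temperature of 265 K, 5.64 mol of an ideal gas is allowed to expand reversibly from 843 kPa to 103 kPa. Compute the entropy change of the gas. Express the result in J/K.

For an isothermal ideal gas ΔS_gas = nR ln(P₁/P₂) = 5.64 × 8.314 × ln(843/103) = 98.6 J/K.

ΔS_gas = 98.6 J/K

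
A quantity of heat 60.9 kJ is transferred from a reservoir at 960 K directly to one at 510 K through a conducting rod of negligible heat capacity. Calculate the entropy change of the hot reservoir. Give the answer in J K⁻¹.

The hot reservoir loses heat Q, so ΔS_hot = −Q/T_H = −60900/960 = -63.4 J/K.

ΔS_hot = -63.4 J/K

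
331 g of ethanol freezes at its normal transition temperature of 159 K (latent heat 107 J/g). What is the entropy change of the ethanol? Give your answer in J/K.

Heat released by the substance: Q = −mL = −331 × 107 = −35417 J.
At constant T, ΔS = Q_rev/T = −35417 / 159 = -223 J/K.

ΔS = -223 J/K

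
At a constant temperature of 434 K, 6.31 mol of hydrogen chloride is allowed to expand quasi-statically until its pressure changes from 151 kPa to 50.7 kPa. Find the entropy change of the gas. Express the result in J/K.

For an isothermal ideal gas ΔS_gas = nR ln(P₁/P₂) = 6.31 × 8.314 × ln(151/50.7) = 57.3 J/K.

ΔS_gas = 57.3 J/K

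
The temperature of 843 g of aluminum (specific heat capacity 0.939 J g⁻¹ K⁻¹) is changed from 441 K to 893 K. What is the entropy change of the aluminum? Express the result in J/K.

ΔS = 558 J/K

ΔS = ∫dQ_rev/T = m c ln(T₂/T₁) = 843 × 0.939 × ln(893/441) = 558 J/K.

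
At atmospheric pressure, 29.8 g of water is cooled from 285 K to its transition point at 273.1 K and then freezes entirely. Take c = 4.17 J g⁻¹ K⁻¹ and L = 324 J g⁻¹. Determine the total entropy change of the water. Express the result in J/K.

ΔS = -40.7 J/K

Cooling step: ΔS₁ = m c ln(T_tr/T_i) = 29.8 × 4.17 × ln(273.1/285) = -5.3001 J/K.
Phase change: ΔS₂ = −mL/T_tr = −29.8 × 324 / 273.1 = -35.354 J/K.
ΔS_total = (-5.3001) + (-35.354) = -40.7 J/K.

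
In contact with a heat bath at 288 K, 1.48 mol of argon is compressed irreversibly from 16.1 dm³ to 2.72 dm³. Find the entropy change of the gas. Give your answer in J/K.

Entropy is a state function, so ΔS_gas depends only on the end states.
For an isothermal ideal gas ΔS_gas = nR ln(V₂/V₁) = 1.48 × 8.314 × ln(2.72/16.1) = -21.9 J/K.

ΔS_gas = -21.9 J/K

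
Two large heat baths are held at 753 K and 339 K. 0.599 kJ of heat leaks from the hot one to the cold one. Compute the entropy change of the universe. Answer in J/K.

ΔS_total = 0.971 J/K

ΔS_hot = −Q/T_H = −599/753 = -0.7955 J/K and ΔS_cold = +Q/T_C = 599/339 = 1.767 J/K.
ΔS_total = -0.7955 + 1.767 = 0.971 J/K, positive as the second law requires.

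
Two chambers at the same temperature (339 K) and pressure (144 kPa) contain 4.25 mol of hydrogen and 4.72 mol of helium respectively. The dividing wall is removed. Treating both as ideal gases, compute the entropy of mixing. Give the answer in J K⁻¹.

Mole fractions: x_A = 4.25/8.97 = 0.474, x_B = 0.526.
ΔS_mix = −R(n_A ln x_A + n_B ln x_B) = −8.314 × (4.25 ln 0.474 + 4.72 ln 0.526) = 51.6 J/K.

ΔS_mix = 51.6 J/K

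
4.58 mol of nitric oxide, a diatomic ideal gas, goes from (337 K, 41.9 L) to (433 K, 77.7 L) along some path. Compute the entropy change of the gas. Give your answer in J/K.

Entropy is a state function: ΔS = nC_V ln(T₂/T₁) + nR ln(V₂/V₁), with C_V = 5R/2 = 20.79 J mol⁻¹ K⁻¹ for a diatomic ideal gas.
ΔS = 4.58 × [20.79 × ln(433/337) + 8.314 × ln(77.7/41.9)] = 47.4 J/K.

ΔS = 47.4 J/K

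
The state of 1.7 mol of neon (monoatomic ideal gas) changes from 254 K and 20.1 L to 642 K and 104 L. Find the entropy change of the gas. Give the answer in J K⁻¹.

ΔS = 42.9 J/K

Entropy is a state function: ΔS = nC_V ln(T₂/T₁) + nR ln(V₂/V₁), with C_V = 3R/2 = 12.47 J mol⁻¹ K⁻¹ for a monoatomic ideal gas.
ΔS = 1.7 × [12.47 × ln(642/254) + 8.314 × ln(104/20.1)] = 42.9 J/K.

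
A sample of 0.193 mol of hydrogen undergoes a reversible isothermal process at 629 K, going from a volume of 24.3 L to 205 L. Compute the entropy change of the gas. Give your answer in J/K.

For an isothermal ideal gas ΔS_gas = nR ln(V₂/V₁) = 0.193 × 8.314 × ln(205/24.3) = 3.42 J/K.

ΔS_gas = 3.42 J/K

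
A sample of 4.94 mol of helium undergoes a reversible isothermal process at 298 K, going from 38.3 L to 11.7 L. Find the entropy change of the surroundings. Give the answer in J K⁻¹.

For an isothermal ideal gas ΔS_gas = nR ln(V₂/V₁) = 4.94 × 8.314 × ln(11.7/38.3) = -48.7 J/K.
The process is reversible, so ΔS_surr = −ΔS_gas = 48.7 J/K and ΔS_universe = 0.

ΔS_surr = 48.7 J/K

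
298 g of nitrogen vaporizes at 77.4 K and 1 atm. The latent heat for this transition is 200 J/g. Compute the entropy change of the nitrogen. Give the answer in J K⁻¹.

ΔS = 770 J/K

Heat absorbed by the substance: Q = mL = 298 × 200 = 59600 J.
At constant T, ΔS = Q_rev/T = 59600 / 77.4 = 770 J/K.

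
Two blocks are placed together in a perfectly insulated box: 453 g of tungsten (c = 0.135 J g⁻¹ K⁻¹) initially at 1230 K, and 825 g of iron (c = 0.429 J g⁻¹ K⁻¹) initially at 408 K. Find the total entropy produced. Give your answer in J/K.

Energy balance: T_f = (m₁c₁T₁ + m₂c₂T₂)/(m₁c₁ + m₂c₂) = 529.11 K.
ΔS₁ = m₁c₁ ln(T_f/T₁) = 61.155 × ln(529.11/1230) = -51.59 J/K.
ΔS₂ = m₂c₂ ln(T_f/T₂) = 353.925 × ln(529.11/408) = 91.99 J/K.
ΔS_total = -51.59 + 91.99 = 40.4 J/K.

ΔS_total = 40.4 J/K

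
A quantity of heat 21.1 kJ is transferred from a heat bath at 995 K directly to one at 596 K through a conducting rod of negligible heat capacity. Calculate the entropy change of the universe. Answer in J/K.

ΔS_hot = −Q/T_H = −21100/995 = -21.21 J/K and ΔS_cold = +Q/T_C = 21100/596 = 35.4 J/K.
ΔS_total = -21.21 + 35.4 = 14.2 J/K, positive as the second law requires.

ΔS_total = 14.2 J/K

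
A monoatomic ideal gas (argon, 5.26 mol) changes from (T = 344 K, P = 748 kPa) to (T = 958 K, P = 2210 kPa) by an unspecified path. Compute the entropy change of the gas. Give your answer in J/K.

ΔS = nC_p ln(T₂/T₁) − nR ln(P₂/P₁), with C_p = 5R/2 = 20.79 J mol⁻¹ K⁻¹ for a monoatomic ideal gas.
ΔS = 5.26 × [20.79 × ln(958/344) − 8.314 × ln(2210/748)] = 64.6 J/K.

ΔS = 64.6 J/K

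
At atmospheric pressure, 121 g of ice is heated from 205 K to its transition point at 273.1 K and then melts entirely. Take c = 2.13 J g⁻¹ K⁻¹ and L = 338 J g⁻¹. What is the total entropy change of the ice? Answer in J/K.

Warming step: ΔS₁ = m c ln(T_tr/T_i) = 121 × 2.13 × ln(273.1/205) = 73.92 J/K.
Phase change: ΔS₂ = +mL/T_tr = 121 × 338 / 273.1 = 149.8 J/K.
ΔS_total = (73.92) + (149.8) = 224 J/K.

ΔS = 224 J/K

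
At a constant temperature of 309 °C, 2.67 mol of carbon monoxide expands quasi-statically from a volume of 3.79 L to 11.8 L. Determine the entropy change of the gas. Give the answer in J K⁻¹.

For an isothermal ideal gas ΔS_gas = nR ln(V₂/V₁) = 2.67 × 8.314 × ln(11.8/3.79) = 25.2 J/K.

ΔS_gas = 25.2 J/K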